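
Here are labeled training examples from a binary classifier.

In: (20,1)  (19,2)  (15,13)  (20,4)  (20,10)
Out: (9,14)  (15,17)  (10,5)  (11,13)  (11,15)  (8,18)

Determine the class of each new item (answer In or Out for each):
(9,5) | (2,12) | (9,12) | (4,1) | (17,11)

The distinguishing property — first > second AND sum ≥ 21 — holds for all the 'In' cases and none of the 'Out' cases.
(9,5): Out (9 > 5, 9+5 = 14).
(2,12): Out (2 < 12, 2+12 = 14).
(9,12): Out (9 < 12, 9+12 = 21).
(4,1): Out (4 > 1, 4+1 = 5).
(17,11): In (17 > 11, 17+11 = 28).

Out, Out, Out, Out, In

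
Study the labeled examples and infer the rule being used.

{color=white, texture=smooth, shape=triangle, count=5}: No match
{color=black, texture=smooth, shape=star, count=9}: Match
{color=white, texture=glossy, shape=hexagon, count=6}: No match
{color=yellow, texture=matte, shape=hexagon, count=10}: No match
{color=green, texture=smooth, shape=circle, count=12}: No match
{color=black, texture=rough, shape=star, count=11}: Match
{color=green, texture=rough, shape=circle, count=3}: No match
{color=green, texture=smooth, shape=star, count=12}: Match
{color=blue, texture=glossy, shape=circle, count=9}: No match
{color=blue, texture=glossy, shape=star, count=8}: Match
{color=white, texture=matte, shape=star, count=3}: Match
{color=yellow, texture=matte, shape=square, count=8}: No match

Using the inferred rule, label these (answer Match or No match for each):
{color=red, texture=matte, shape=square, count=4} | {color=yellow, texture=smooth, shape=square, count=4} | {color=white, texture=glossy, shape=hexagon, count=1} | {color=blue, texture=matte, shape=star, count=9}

A rule that fits every label: shape is star — true of each 'Match' example, false of each 'No match' one.
{color=red, texture=matte, shape=square, count=4}: shape is square — fails the rule, so No match.
{color=yellow, texture=smooth, shape=square, count=4}: shape is square — fails the rule, so No match.
{color=white, texture=glossy, shape=hexagon, count=1}: shape is hexagon — fails the rule, so No match.
{color=blue, texture=matte, shape=star, count=9}: shape is star — passes, so Match.

No match, No match, No match, Match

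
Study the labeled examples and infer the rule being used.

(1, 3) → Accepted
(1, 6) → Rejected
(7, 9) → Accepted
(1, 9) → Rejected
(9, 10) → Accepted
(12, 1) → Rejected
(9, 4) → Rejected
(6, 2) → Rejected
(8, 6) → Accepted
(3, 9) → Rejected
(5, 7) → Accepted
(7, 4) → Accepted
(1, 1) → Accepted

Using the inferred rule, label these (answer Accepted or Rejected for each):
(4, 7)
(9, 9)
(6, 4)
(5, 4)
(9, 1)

Rule: |first − second| ≤ 3. This holds for each 'Accepted' example and fails for each 'Rejected' one.
(4, 7) → |4−7| = 3 → Accepted. (9, 9) → |9−9| = 0 → Accepted. (6, 4) → |6−4| = 2 → Accepted. (5, 4) → |5−4| = 1 → Accepted. (9, 1) → |9−1| = 8 → Rejected.

Accepted, Accepted, Accepted, Accepted, Rejected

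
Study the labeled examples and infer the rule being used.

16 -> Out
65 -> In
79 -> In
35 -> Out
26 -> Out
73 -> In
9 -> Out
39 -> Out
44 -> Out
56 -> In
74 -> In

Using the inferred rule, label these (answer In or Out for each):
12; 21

Out, Out

The simplest hypothesis consistent with all the labels is: at least 56.
12: Out (12 < 56). 21: Out (21 < 56).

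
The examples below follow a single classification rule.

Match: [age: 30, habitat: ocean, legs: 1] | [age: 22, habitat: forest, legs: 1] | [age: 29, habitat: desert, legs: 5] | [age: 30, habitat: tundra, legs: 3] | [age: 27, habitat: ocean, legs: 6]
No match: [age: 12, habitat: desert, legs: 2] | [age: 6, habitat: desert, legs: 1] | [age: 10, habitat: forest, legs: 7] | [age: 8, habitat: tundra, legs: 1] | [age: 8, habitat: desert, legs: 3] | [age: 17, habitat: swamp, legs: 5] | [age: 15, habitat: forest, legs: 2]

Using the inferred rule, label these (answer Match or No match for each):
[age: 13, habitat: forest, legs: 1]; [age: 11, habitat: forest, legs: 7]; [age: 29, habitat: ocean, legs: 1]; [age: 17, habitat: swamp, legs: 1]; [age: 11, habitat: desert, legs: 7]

No match, No match, Match, No match, No match

Rule: age ≥ 22. This holds for each 'Match' example and fails for each 'No match' one.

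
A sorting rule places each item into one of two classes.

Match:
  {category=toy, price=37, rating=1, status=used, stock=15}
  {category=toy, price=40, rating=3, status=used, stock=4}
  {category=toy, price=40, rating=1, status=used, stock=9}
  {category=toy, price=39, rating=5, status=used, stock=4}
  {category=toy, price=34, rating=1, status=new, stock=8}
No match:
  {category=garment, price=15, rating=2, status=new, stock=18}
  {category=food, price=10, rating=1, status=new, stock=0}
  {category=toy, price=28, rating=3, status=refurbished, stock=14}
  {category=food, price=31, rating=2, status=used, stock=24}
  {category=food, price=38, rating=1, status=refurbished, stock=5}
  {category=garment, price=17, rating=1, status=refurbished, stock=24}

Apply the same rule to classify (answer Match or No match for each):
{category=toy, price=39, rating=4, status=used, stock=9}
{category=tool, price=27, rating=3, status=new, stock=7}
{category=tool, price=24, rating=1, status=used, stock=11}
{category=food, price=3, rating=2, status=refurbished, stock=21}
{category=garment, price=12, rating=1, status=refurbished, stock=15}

Rule: category is toy AND price ≥ 31. This holds for each 'Match' example and fails for each 'No match' one.
{category=toy, price=39, rating=4, status=used, stock=9}: category is toy, price = 39, satisfies this → Match.
{category=tool, price=27, rating=3, status=new, stock=7}: category is tool, price = 27, doesn't match → No match.
{category=tool, price=24, rating=1, status=used, stock=11}: category is tool, price = 24, doesn't match → No match.
{category=food, price=3, rating=2, status=refurbished, stock=21}: category is food, price = 3, doesn't match → No match.
{category=garment, price=12, rating=1, status=refurbished, stock=15}: category is garment, price = 12, doesn't match → No match.

Match, No match, No match, No match, No match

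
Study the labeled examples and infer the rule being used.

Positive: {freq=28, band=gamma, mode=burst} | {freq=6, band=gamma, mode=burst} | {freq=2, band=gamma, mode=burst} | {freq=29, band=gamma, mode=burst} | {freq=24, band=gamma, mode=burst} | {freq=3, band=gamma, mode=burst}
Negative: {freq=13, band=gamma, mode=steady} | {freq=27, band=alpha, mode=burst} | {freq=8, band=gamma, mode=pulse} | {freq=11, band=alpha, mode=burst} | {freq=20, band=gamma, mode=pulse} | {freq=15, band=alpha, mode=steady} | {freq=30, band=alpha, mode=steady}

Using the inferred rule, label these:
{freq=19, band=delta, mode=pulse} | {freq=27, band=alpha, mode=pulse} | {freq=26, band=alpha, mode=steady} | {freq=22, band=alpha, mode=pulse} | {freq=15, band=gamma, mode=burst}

Negative, Negative, Negative, Negative, Positive

The classifier is using: mode is burst AND band is gamma.
{freq=19, band=delta, mode=pulse} — mode is pulse, band is delta, hence Negative.
{freq=27, band=alpha, mode=pulse} — mode is pulse, band is alpha, hence Negative.
{freq=26, band=alpha, mode=steady} — mode is steady, band is alpha, hence Negative.
{freq=22, band=alpha, mode=pulse} — mode is pulse, band is alpha, hence Negative.
{freq=15, band=gamma, mode=burst} — mode is burst, band is gamma, hence Positive.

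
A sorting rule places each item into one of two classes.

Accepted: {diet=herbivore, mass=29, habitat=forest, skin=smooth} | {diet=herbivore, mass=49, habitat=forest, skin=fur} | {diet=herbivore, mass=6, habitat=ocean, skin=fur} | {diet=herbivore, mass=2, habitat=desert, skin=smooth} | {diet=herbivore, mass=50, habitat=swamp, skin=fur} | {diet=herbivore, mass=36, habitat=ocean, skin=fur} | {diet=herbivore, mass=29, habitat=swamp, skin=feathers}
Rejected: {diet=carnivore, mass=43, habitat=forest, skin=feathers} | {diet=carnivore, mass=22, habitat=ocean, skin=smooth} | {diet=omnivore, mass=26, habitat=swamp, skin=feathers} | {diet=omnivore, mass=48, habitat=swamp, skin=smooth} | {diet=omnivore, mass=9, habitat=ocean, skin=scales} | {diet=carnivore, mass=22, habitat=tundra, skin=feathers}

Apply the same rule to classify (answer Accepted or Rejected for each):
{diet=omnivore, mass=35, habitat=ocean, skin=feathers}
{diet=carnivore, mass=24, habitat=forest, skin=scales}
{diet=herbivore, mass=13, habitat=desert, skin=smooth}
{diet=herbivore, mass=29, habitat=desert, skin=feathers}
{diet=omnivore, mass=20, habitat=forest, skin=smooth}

Looking at the examples, the only property every 'Accepted' case has and every 'Rejected' case lacks is: diet is herbivore.
{diet=omnivore, mass=35, habitat=ocean, skin=feathers}: diet is omnivore, fails this test → Rejected.
{diet=carnivore, mass=24, habitat=forest, skin=scales}: diet is carnivore, fails this test → Rejected.
{diet=herbivore, mass=13, habitat=desert, skin=smooth}: diet is herbivore, passes → Accepted.
{diet=herbivore, mass=29, habitat=desert, skin=feathers}: diet is herbivore, passes → Accepted.
{diet=omnivore, mass=20, habitat=forest, skin=smooth}: diet is omnivore, fails this test → Rejected.

Rejected, Rejected, Accepted, Accepted, Rejected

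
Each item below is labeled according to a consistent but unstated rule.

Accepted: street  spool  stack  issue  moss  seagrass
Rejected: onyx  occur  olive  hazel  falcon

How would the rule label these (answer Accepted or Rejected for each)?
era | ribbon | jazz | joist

Rejected, Rejected, Rejected, Accepted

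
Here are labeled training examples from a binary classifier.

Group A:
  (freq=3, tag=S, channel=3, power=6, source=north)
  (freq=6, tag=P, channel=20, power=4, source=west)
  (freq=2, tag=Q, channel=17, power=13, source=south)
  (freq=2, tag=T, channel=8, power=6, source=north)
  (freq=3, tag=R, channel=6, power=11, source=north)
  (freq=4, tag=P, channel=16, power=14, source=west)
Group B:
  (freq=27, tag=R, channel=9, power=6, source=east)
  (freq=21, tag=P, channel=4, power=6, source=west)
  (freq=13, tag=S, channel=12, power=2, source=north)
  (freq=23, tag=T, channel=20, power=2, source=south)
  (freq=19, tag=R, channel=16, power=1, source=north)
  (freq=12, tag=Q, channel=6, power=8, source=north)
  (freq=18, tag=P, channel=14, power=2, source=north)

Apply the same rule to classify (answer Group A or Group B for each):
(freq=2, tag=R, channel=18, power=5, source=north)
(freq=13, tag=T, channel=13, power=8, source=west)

Group A, Group B

The rule appears to be: freq ≤ 6.
(freq=2, tag=R, channel=18, power=5, source=north) → freq = 2 → Group A. (freq=13, tag=T, channel=13, power=8, source=west) → freq = 13 → Group B.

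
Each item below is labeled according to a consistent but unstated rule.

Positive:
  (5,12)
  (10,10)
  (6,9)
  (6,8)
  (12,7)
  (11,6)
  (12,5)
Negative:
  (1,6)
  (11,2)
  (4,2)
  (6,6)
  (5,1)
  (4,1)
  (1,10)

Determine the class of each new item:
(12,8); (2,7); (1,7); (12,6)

Every 'Positive' example satisfies: sum ≥ 14. None of the 'Negative' examples do.
(12,8) — 12+8 = 20, hence Positive.
(2,7) — 2+7 = 9, hence Negative.
(1,7) — 1+7 = 8, hence Negative.
(12,6) — 12+6 = 18, hence Positive.

Positive, Negative, Negative, Positive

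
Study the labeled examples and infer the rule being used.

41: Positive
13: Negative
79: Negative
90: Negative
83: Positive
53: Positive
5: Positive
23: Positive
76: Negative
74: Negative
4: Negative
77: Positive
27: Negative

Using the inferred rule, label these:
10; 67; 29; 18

Negative, Negative, Positive, Negative

The pattern is that an item is 'Positive' exactly when: ≡ 5 (mod 6).
10: Negative (10 mod 6 = 4). 67: Negative (67 mod 6 = 1). 29: Positive (29 mod 6 = 5). 18: Negative (18 mod 6 = 0).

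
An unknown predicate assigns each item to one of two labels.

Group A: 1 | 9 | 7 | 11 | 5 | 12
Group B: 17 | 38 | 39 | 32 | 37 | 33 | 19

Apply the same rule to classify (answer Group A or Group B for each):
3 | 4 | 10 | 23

The common property of the 'Group A' items is: at most 12. No 'Group B' item has it.

Group A, Group A, Group A, Group B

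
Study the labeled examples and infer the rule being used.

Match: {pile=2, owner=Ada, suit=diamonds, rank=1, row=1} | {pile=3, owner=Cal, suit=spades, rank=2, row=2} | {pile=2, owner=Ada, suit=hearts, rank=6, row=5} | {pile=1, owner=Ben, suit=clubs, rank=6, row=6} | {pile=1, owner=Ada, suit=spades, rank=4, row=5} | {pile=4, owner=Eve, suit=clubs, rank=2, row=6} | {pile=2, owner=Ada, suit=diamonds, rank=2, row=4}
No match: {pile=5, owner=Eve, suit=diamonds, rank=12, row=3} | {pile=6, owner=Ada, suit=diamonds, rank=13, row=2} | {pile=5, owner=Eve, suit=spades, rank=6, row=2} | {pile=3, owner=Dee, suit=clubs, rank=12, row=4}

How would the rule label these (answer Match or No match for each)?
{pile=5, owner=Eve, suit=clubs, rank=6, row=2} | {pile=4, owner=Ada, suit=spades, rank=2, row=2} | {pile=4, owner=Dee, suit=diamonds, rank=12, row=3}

The rule appears to be: pile ≤ 4 AND rank ≤ 6.
{pile=5, owner=Eve, suit=clubs, rank=6, row=2}: pile = 5, rank = 6, fails the rule → No match.
{pile=4, owner=Ada, suit=spades, rank=2, row=2}: pile = 4, rank = 2, qualifies → Match.
{pile=4, owner=Dee, suit=diamonds, rank=12, row=3}: pile = 4, rank = 12, fails the rule → No match.

No match, Match, No match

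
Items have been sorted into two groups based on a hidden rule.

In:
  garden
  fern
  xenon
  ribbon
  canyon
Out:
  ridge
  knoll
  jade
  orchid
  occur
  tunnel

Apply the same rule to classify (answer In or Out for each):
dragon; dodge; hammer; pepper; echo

In, Out, Out, Out, Out

The simplest hypothesis consistent with all the labels is: ends with 'n'.
dragon: ends with 'n', meets the rule → In. dodge: ends with 'e', doesn't match → Out. hammer: ends with 'r', doesn't match → Out. pepper: ends with 'r', doesn't match → Out. echo: ends with 'o', doesn't match → Out.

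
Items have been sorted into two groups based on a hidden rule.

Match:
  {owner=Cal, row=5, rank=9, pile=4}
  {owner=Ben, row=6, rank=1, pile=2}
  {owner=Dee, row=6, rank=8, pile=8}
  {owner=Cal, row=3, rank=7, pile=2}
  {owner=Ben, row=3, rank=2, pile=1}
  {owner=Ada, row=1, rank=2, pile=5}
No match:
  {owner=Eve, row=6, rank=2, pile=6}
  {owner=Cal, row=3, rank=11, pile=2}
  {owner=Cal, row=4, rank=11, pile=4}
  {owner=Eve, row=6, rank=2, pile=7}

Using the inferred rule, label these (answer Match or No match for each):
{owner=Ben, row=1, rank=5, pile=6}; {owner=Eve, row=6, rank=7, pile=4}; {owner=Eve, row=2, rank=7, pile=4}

All 'Match' examples share one property — owner is not Eve AND rank ≤ 9 — and every 'No match' example lacks it.

Match, No match, No match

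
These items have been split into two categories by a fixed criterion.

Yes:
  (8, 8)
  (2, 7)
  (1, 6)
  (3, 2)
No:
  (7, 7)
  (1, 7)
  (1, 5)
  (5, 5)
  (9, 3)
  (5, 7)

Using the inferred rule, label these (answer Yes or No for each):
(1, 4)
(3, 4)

Comparing the two groups points to one rule — product is even.
(1, 4): Yes (1·4 = 4). (3, 4): Yes (3·4 = 12).

Yes, Yes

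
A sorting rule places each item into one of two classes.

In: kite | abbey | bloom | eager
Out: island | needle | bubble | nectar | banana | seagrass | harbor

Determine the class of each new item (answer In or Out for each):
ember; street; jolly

In, Out, In

All 'In' examples share one property — length ≤ 5 — and every 'Out' example lacks it.
ember: length 5, passes → In. street: length 6, lacks this property → Out. jolly: length 5, passes → In.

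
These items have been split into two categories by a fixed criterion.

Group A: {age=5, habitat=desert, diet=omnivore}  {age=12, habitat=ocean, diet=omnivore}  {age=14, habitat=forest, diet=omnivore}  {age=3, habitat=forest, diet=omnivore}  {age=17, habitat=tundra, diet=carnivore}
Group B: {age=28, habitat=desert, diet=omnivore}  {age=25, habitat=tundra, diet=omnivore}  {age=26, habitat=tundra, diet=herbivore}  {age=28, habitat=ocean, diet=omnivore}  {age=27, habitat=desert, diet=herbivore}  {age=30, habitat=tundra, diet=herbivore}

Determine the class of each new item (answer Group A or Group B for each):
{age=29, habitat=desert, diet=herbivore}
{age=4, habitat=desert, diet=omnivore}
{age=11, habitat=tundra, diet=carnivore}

Group B, Group A, Group A

'Group A' ⟺ age ≤ 17.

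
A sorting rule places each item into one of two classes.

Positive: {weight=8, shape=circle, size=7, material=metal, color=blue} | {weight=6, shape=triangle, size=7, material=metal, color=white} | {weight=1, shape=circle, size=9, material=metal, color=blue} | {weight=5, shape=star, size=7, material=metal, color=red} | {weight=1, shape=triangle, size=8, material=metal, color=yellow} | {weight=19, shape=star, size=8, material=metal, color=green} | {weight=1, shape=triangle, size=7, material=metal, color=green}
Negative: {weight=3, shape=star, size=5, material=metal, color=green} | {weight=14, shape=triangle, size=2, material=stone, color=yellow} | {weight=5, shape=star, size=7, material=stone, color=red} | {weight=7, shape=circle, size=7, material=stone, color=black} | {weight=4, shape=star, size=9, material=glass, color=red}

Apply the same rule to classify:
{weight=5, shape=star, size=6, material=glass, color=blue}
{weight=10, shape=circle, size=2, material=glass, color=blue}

The distinguishing property — material is metal AND size ≥ 7 — holds for all the 'Positive' cases and none of the 'Negative' cases.
{weight=5, shape=star, size=6, material=glass, color=blue}: material is glass, size = 6 — does not satisfy this, so Negative.
{weight=10, shape=circle, size=2, material=glass, color=blue}: material is glass, size = 2 — does not satisfy this, so Negative.

Negative, Negative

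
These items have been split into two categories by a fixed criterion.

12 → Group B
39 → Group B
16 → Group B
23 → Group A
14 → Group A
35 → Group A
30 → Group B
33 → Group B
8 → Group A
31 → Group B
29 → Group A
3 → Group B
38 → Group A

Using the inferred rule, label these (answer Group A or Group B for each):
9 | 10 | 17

Group B, Group B, Group A

The classifier is using: ≡ 2 (mod 3).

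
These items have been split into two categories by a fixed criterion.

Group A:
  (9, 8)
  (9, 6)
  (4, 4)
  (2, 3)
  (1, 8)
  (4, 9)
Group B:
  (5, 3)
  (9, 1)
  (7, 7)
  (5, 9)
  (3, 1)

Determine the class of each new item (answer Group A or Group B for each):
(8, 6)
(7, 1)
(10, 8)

Group A, Group B, Group A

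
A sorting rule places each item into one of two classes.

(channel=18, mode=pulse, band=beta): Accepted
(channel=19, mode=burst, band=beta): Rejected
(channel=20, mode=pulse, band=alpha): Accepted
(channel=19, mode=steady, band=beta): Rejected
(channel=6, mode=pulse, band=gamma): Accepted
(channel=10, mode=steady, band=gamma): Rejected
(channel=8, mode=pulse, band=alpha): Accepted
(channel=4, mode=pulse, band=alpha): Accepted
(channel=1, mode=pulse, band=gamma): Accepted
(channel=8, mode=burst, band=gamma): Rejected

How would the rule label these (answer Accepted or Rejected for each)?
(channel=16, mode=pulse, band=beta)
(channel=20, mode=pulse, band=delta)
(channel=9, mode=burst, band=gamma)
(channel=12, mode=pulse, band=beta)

All 'Accepted' examples share one property — mode is pulse — and every 'Rejected' example lacks it.
(channel=16, mode=pulse, band=beta) — mode is pulse, hence Accepted.
(channel=20, mode=pulse, band=delta) — mode is pulse, hence Accepted.
(channel=9, mode=burst, band=gamma) — mode is burst, hence Rejected.
(channel=12, mode=pulse, band=beta) — mode is pulse, hence Accepted.

Accepted, Accepted, Rejected, Accepted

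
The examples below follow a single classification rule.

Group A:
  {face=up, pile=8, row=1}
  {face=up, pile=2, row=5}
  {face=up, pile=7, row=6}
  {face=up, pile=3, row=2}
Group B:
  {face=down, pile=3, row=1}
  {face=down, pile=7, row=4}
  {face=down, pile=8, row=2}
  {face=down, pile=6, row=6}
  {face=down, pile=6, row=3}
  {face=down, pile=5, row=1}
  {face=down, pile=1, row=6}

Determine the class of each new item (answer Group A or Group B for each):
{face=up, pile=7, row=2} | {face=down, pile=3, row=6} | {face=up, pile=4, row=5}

The distinguishing property — face is up — holds for all the 'Group A' cases and none of the 'Group B' cases.

Group A, Group B, Group A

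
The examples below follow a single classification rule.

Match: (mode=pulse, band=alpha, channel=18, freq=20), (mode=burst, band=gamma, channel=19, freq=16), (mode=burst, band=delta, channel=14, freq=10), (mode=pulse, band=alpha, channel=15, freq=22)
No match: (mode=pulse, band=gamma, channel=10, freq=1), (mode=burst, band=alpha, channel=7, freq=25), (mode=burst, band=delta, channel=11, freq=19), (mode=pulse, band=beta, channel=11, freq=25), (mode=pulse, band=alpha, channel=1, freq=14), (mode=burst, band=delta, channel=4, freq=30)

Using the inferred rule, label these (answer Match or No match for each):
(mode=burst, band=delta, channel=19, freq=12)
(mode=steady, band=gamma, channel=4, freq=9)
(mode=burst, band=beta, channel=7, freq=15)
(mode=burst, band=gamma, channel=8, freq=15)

The simplest hypothesis consistent with all the labels is: channel ≥ 14.
(mode=burst, band=delta, channel=19, freq=12): Match (channel = 19). (mode=steady, band=gamma, channel=4, freq=9): No match (channel = 4). (mode=burst, band=beta, channel=7, freq=15): No match (channel = 7). (mode=burst, band=gamma, channel=8, freq=15): No match (channel = 8).

Match, No match, No match, No match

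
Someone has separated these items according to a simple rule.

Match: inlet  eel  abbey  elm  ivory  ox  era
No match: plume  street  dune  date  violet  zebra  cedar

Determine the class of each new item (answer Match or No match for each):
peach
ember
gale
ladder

No match, Match, No match, No match

Looking at the examples, the only property every 'Match' case has and every 'No match' case lacks is: starts with a vowel.
peach → starts with 'p' → No match. ember → starts with 'e' → Match. gale → starts with 'g' → No match. ladder → starts with 'l' → No match.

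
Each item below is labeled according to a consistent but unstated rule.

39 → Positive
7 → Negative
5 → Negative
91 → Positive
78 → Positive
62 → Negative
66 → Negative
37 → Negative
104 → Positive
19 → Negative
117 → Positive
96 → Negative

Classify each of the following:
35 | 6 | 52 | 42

Negative, Negative, Positive, Negative

One predicate separates the groups cleanly: multiple of 13.
Negative: 35, since 35 = 13·2 + 9.
Negative: 6, since 6 = 13·0 + 6.
Positive: 52, since 52 = 13·4.
Negative: 42, since 42 = 13·3 + 3.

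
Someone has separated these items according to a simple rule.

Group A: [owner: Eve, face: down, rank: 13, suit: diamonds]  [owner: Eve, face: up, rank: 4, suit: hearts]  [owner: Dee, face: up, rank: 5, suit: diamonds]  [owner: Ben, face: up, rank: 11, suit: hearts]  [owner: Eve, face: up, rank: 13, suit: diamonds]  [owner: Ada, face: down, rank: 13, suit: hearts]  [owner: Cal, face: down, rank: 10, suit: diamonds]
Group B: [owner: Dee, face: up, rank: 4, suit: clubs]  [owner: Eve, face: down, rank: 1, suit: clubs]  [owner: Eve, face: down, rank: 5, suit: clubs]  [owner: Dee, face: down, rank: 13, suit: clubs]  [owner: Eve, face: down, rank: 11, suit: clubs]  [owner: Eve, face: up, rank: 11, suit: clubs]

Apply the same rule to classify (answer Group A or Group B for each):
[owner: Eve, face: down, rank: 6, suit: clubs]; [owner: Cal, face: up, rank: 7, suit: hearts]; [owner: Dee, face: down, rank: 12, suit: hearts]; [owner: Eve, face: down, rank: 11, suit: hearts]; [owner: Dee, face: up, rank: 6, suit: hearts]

The classifier is using: suit is not clubs.
[owner: Eve, face: down, rank: 6, suit: clubs]: Group B (suit is clubs). [owner: Cal, face: up, rank: 7, suit: hearts]: Group A (suit is hearts). [owner: Dee, face: down, rank: 12, suit: hearts]: Group A (suit is hearts). [owner: Eve, face: down, rank: 11, suit: hearts]: Group A (suit is hearts). [owner: Dee, face: up, rank: 6, suit: hearts]: Group A (suit is hearts).

Group B, Group A, Group A, Group A, Group A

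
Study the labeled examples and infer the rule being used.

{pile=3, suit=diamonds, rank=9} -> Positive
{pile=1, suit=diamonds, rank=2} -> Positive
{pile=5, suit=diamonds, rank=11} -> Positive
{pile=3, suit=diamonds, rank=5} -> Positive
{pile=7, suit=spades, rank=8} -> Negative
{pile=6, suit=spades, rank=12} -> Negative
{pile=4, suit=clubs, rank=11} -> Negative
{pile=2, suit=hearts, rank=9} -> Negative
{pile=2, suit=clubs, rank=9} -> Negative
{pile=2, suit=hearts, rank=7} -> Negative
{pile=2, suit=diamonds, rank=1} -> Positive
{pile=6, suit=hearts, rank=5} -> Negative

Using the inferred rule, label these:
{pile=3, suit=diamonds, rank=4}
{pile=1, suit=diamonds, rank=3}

Positive, Positive

Looking at the examples, the only property every 'Positive' case has and every 'Negative' case lacks is: suit is diamonds.
Positive: {pile=3, suit=diamonds, rank=4}, since suit is diamonds. Positive: {pile=1, suit=diamonds, rank=3}, since suit is diamonds.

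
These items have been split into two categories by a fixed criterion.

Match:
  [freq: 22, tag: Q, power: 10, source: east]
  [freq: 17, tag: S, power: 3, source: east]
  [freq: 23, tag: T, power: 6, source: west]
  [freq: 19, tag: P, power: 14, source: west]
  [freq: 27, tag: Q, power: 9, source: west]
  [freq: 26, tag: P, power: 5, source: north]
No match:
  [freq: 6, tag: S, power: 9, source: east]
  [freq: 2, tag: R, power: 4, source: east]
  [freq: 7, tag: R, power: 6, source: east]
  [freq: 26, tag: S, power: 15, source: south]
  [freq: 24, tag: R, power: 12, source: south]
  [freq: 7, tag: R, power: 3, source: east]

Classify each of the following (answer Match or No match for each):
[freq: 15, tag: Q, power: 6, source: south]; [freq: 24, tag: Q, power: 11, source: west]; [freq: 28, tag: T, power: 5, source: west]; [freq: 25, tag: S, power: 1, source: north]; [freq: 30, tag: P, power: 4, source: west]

No match, Match, Match, Match, Match

The classifier is using: source is not south AND freq ≥ 17.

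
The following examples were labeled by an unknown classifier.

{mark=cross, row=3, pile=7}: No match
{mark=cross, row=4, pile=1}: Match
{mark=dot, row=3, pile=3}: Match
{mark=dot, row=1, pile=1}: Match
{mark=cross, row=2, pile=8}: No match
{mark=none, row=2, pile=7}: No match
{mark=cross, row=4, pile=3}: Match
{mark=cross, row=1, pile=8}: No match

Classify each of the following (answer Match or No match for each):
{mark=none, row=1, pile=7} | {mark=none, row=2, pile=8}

The common property of the 'Match' items is: pile ≤ 3. No 'No match' item has it.
{mark=none, row=1, pile=7}: pile = 7 — does not fit, so No match.
{mark=none, row=2, pile=8}: pile = 8 — does not fit, so No match.

No match, No match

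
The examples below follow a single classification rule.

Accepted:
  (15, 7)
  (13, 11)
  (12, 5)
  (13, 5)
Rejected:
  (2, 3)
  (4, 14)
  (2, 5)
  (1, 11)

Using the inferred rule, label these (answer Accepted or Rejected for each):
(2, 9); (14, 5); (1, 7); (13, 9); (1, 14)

Rejected, Accepted, Rejected, Accepted, Rejected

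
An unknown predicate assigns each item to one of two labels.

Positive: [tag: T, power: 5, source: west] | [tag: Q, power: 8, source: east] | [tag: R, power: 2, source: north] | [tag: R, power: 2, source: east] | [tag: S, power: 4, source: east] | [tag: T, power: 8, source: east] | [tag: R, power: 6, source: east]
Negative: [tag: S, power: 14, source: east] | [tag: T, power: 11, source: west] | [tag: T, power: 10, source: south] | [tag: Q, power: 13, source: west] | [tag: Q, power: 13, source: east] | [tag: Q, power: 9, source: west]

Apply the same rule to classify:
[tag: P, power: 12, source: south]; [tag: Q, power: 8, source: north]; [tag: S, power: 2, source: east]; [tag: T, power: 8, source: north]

Negative, Positive, Positive, Positive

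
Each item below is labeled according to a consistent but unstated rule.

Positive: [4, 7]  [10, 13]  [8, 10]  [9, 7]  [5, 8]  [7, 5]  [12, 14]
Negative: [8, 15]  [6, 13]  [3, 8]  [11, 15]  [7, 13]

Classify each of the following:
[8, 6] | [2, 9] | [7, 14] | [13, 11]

Positive, Negative, Negative, Positive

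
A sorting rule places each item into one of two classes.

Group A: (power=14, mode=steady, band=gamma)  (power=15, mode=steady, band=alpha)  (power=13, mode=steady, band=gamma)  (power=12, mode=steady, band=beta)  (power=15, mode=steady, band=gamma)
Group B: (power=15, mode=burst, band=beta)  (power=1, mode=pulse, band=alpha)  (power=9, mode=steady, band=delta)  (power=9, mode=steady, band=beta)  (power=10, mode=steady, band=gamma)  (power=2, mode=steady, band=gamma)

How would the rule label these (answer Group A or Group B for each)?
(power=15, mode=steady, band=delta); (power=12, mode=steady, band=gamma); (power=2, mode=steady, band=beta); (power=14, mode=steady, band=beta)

Group A, Group A, Group B, Group A

One predicate separates the groups cleanly: mode is steady AND power ≥ 12.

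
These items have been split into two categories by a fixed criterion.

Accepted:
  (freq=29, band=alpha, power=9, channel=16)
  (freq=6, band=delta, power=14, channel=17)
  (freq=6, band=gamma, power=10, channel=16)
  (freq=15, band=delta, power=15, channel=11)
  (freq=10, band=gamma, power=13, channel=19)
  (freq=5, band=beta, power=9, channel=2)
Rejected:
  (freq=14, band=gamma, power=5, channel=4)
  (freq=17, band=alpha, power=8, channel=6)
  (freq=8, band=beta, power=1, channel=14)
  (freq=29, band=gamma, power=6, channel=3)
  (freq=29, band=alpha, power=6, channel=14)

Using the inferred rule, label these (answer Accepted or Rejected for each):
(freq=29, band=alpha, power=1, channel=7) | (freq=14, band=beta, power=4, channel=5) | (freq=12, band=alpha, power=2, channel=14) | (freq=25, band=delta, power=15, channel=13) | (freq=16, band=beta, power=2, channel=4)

Rejected, Rejected, Rejected, Accepted, Rejected

'Accepted' ⟺ power ≥ 9.
(freq=29, band=alpha, power=1, channel=7): power = 1, does not satisfy this → Rejected.
(freq=14, band=beta, power=4, channel=5): power = 4, does not satisfy this → Rejected.
(freq=12, band=alpha, power=2, channel=14): power = 2, does not satisfy this → Rejected.
(freq=25, band=delta, power=15, channel=13): power = 15, qualifies → Accepted.
(freq=16, band=beta, power=2, channel=4): power = 2, does not satisfy this → Rejected.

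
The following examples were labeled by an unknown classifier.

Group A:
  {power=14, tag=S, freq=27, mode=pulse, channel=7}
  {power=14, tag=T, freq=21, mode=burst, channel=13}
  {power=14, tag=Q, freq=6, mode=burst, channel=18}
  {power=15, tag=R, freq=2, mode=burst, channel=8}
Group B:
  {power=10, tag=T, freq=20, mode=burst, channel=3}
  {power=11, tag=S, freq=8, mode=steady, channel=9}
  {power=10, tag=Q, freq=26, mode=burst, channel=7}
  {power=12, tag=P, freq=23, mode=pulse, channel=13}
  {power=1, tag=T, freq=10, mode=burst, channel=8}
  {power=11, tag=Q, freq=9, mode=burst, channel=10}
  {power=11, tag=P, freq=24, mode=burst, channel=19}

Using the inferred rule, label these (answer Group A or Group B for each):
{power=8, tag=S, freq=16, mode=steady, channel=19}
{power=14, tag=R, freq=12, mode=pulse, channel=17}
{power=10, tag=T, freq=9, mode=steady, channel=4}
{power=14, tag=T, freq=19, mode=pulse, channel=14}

The classifier is using: power ≥ 14.

Group B, Group A, Group B, Group A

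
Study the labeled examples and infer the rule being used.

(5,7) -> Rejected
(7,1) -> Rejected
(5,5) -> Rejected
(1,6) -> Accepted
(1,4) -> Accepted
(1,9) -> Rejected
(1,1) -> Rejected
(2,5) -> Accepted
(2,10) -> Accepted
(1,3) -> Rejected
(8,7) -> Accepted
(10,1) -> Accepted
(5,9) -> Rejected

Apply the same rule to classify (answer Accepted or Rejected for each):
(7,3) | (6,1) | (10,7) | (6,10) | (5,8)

Every 'Accepted' example satisfies: product is even. None of the 'Rejected' examples do.
(7,3): 7·3 = 21 — doesn't qualify, so Rejected.
(6,1): 6·1 = 6 — satisfies this, so Accepted.
(10,7): 10·7 = 70 — satisfies this, so Accepted.
(6,10): 6·10 = 60 — satisfies this, so Accepted.
(5,8): 5·8 = 40 — satisfies this, so Accepted.

Rejected, Accepted, Accepted, Accepted, Accepted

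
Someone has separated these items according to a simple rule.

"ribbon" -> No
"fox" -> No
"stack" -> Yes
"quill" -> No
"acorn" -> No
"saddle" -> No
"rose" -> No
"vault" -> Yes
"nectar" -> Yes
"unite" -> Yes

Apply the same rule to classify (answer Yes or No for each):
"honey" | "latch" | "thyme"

Every 'Yes' example satisfies: contains 't'. None of the 'No' examples do.
"honey": no 't' — doesn't qualify, so No.
"latch": has 't' — fits, so Yes.
"thyme": has 't' — fits, so Yes.

No, Yes, Yes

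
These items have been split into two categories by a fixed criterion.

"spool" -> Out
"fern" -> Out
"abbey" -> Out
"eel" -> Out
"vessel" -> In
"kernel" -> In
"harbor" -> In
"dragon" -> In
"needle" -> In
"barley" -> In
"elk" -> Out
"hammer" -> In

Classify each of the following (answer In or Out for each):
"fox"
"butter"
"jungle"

Out, In, In

The simplest hypothesis consistent with all the labels is: length 6.
"fox" → length 3 → Out. "butter" → length 6 → In. "jungle" → length 6 → In.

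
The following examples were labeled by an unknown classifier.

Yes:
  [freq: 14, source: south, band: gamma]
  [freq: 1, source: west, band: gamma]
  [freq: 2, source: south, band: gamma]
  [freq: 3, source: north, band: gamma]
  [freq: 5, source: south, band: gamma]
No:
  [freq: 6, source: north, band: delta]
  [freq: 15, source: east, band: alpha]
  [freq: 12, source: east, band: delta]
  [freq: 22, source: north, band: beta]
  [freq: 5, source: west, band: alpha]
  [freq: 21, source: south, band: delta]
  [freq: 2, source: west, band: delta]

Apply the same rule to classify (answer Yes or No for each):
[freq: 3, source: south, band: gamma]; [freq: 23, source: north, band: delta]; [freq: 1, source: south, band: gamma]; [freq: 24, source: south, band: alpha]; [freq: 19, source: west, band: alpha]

Yes, No, Yes, No, No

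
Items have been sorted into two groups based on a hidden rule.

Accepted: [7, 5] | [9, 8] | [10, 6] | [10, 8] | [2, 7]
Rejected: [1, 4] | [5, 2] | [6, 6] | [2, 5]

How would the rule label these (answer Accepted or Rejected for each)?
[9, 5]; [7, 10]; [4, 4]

Accepted, Accepted, Rejected

All 'Accepted' examples share one property — max ≥ 7 — and every 'Rejected' example lacks it.
[9, 5] → max 9 → Accepted.
[7, 10] → max 10 → Accepted.
[4, 4] → max 4 → Rejected.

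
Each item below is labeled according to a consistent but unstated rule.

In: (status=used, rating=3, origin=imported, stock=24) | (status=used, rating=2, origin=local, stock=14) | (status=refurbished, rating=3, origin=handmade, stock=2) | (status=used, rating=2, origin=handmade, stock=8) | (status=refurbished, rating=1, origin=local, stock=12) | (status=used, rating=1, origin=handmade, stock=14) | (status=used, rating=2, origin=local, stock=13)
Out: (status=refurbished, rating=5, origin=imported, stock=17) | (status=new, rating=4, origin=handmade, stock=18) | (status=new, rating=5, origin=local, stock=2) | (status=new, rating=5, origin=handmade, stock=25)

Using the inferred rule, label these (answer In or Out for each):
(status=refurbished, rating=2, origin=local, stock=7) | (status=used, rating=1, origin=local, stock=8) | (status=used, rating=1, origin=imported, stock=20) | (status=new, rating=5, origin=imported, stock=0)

In, In, In, Out

The simplest hypothesis consistent with all the labels is: rating ≤ 3.
In: (status=refurbished, rating=2, origin=local, stock=7), since rating = 2. In: (status=used, rating=1, origin=local, stock=8), since rating = 1. In: (status=used, rating=1, origin=imported, stock=20), since rating = 1. Out: (status=new, rating=5, origin=imported, stock=0), since rating = 5.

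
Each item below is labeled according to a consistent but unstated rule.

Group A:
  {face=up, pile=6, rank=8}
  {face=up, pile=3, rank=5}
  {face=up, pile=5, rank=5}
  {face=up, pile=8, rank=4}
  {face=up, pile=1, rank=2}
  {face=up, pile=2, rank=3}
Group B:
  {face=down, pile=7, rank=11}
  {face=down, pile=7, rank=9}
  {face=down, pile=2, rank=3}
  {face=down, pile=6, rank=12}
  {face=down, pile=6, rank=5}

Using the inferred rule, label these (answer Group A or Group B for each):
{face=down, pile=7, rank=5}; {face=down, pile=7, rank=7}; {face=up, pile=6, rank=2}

Group B, Group B, Group A

Checking candidate rules against both groups, what survives is: face is up.
{face=down, pile=7, rank=5}: face is down, doesn't match → Group B.
{face=down, pile=7, rank=7}: face is down, doesn't match → Group B.
{face=up, pile=6, rank=2}: face is up, matches → Group A.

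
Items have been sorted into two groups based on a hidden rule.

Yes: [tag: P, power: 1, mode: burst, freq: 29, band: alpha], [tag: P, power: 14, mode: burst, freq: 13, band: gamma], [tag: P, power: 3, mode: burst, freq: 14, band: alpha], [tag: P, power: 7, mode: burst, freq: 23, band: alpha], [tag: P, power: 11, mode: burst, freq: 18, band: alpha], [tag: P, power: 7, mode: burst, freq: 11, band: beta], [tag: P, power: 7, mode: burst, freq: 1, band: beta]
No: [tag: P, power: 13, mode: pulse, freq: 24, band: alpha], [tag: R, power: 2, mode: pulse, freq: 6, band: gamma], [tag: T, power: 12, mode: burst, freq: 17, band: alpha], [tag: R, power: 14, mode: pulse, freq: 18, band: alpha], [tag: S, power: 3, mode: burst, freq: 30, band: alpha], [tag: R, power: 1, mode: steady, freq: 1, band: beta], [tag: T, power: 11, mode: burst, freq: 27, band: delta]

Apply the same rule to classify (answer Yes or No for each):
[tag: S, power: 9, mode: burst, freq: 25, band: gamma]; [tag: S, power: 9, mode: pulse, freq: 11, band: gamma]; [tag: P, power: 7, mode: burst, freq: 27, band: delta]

No, No, Yes

All 'Yes' examples share one property — mode is burst AND tag is P — and every 'No' example lacks it.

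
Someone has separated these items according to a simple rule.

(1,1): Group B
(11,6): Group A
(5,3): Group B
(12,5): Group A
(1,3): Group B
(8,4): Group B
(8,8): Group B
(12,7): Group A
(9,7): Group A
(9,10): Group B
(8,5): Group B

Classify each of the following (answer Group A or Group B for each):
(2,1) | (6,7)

The classifier is using: first > second AND sum ≥ 16.
(2,1) — 2 > 1, 2+1 = 3, hence Group B.
(6,7) — 6 < 7, 6+7 = 13, hence Group B.

Group B, Group B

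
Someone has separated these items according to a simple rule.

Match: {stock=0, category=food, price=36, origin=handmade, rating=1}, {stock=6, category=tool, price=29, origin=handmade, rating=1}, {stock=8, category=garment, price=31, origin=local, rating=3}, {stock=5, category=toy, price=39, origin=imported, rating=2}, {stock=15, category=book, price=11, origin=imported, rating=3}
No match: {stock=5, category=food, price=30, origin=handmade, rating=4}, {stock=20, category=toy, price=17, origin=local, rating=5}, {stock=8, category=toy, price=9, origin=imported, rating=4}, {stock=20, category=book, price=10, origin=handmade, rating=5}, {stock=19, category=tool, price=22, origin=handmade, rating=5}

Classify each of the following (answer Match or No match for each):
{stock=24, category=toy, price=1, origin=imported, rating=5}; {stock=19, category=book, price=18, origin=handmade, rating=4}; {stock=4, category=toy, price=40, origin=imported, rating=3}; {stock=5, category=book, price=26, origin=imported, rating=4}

A rule that fits every label: rating ≤ 3 — true of each 'Match' example, false of each 'No match' one.
{stock=24, category=toy, price=1, origin=imported, rating=5}: rating = 5, does not satisfy this → No match.
{stock=19, category=book, price=18, origin=handmade, rating=4}: rating = 4, does not satisfy this → No match.
{stock=4, category=toy, price=40, origin=imported, rating=3}: rating = 3, fits → Match.
{stock=5, category=book, price=26, origin=imported, rating=4}: rating = 4, does not satisfy this → No match.

No match, No match, Match, No match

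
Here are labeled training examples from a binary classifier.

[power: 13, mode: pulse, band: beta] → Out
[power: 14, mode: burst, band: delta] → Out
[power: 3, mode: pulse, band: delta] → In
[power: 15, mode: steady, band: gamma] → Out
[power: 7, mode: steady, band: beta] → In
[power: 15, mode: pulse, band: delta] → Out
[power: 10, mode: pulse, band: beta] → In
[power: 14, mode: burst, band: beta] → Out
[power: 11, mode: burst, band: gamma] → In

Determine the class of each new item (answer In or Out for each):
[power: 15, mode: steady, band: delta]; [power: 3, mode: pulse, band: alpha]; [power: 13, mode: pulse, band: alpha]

The simplest hypothesis consistent with all the labels is: power ≤ 11.
[power: 15, mode: steady, band: delta]: Out (power = 15).
[power: 3, mode: pulse, band: alpha]: In (power = 3).
[power: 13, mode: pulse, band: alpha]: Out (power = 13).

Out, In, Out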